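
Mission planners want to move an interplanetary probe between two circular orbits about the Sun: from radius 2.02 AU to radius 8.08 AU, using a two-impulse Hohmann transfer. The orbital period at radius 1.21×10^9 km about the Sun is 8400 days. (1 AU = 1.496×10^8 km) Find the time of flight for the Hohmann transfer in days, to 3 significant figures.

From Kepler's third law T² = 4π²r³/μ at r = 1.21×10^9 km, T = 8400 days = 8400 × 86400 s = 7.2576×10^8 s: μ = 4π²r³/T² = 1.32779×10^11 km³/s².
In km: r₁ = 2.02 × 1.496×10^8 = 3.02192×10^8 km; r₂ = 8.08 × 1.496×10^8 = 1.208768×10^9 km.
The Hohmann ellipse has a_t = (r₁ + r₂)/2 = 7.5548×10^8 km.
By Kepler's third law the transfer-orbit period is T = 2π√(a_t³/μ), so t = T/2 = 1.790×10^8 s.
Converting: 1.790×10^8 s ÷ 86400 s/day = 2070 days.

t = 2070 days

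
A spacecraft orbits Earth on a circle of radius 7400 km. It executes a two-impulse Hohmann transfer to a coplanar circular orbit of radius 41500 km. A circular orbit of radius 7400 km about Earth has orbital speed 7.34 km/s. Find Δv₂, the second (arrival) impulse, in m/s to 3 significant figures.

Δv₂ = 1390 m/s

From the circular-orbit relation v² = μ/r at r = 7400 km: μ = v²r = (7.34)² × 7400 = 3.98679×10^5 km³/s².
Transfer-ellipse semi-major axis a_t = (r₁ + r₂)/2 = (7400 + 41500)/2 = 24450 km.
Circular speed at r = 41500 km: v_c = √(μ/r) = 3.099 km/s.
Vis-viva on the transfer ellipse at r = 41500 km gives v_t = √[μ(2/r − 1/a_t)] = 1.705 km/s.
Δv₂ = |v_t − v_c| = |1.705 − 3.099| = 1.394 km/s.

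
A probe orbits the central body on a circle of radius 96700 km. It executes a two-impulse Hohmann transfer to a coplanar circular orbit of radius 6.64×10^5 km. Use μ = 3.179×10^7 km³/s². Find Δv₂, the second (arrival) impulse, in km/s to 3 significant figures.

Transfer-ellipse semi-major axis a_t = (r₁ + r₂)/2 = (96700 + 6.640×10^5)/2 = 3.8035×10^5 km.
Circular speed at r = 6.640×10^5 km: v_c = √(μ/r) = 6.919 km/s.
Vis-viva on the transfer ellipse at r = 6.640×10^5 km gives v_t = √[μ(2/r − 1/a_t)] = 3.489 km/s.
Δv₂ = |v_t − v_c| = |3.489 − 6.919| = 3.430 km/s.

Δv₂ = 3.43 km/s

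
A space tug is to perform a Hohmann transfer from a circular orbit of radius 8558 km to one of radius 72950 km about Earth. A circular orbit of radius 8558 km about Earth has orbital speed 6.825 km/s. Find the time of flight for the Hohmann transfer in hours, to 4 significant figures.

From the circular-orbit relation v² = μ/r at r = 8558 km: μ = v²r = (6.825)² × 8558 = 3.98637×10^5 km³/s².
The Hohmann ellipse has a_t = (r₁ + r₂)/2 = 40754 km.
Half the transfer-orbit period gives t = π√(a_t³/μ) = 40940 s.
Converting: 40940 s ÷ 3600 s/hour = 11.37 hours.

t = 11.37 hours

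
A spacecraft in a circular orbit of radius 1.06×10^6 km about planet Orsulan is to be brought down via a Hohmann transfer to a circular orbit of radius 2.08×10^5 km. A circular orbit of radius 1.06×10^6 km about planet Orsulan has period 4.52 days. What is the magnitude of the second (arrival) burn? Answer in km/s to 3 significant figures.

From Kepler's third law T² = 4π²r³/μ at r = 1.06×10^6 km, T = 4.52 days = 4.52 × 86400 s = 3.90528×10^5 s: μ = 4π²r³/T² = 3.08300×10^8 km³/s².
Semi-major axis of the transfer orbit: a_t = (1.060×10^6 + 2.080×10^5)/2 = 6.340×10^5 km.
On the circular orbit at r = 2.080×10^5 km, v_c = √(μ/r) = 38.50 km/s.
Vis-viva on the transfer ellipse at r = 2.080×10^5 km gives v_t = √[μ(2/r − 1/a_t)] = 49.78 km/s.
Δv₂ = |v_t − v_c| = |49.78 − 38.50| = 11.28 km/s.

Δv₂ = 11.3 km/s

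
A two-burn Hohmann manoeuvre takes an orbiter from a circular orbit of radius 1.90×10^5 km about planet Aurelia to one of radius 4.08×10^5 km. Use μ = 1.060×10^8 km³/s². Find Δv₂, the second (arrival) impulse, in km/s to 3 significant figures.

Semi-major axis of the transfer orbit: a_t = (1.900×10^5 + 4.080×10^5)/2 = 2.990×10^5 km.
On the circular orbit at r = 4.080×10^5 km, v_c = √(μ/r) = 16.12 km/s.
Vis-viva on the transfer ellipse at r = 4.080×10^5 km gives v_t = √[μ(2/r − 1/a_t)] = 12.85 km/s.
Δv₂ = |v_t − v_c| = |12.85 − 16.12| = 3.270 km/s.

Δv₂ = 3.27 km/s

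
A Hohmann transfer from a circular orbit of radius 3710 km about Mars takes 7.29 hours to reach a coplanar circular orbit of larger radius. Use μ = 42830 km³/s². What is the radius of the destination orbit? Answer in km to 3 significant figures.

Transfer time t = 7.29 hours = 26244 s, and t = π√(a_t³/μ).
So a_t = (μ t²/π²)^(1/3) = (42830 × (26244)² / π²)^(1/3) = 14405 km.
Since a_t = (r₁ + r₂)/2, r₂ = 2a_t − r₁ = 2×14405 − 3710 = 25100 km.

r₂ = 25100 km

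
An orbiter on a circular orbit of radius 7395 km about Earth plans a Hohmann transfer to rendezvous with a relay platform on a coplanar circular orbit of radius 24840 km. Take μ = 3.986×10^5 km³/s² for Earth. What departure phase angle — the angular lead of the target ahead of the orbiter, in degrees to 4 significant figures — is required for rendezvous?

Transfer-ellipse semi-major axis a_t = (r₁ + r₂)/2 = (7395 + 24840)/2 = 16117.5 km.
Transfer time t = π√(a_t³/μ) = 10180 s.
Target angular speed ω₂ = √(μ/r₂³) = 1.613×10^-4 rad/s.
Angle swept by the target during transfer: ω₂·t = 1.642 rad = 94.08°.
Arrival is 180° from departure on the ellipse, so φ = 180° − 94.08° = 85.92°.

φ = 85.92°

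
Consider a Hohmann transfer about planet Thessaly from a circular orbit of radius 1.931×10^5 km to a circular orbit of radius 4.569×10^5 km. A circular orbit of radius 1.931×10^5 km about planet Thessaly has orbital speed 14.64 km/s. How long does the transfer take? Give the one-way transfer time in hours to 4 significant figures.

t = 25.13 hours

From the circular-orbit relation v² = μ/r at r = 1.931×10^5 km: μ = v²r = (14.64)² × 1.931×10^5 = 4.13870×10^7 km³/s².
Semi-major axis of the transfer orbit: a_t = (1.931×10^5 + 4.569×10^5)/2 = 3.250×10^5 km.
Transfer time t = π√(a_t³/μ) = π√((3.250×10^5)³ / 4.13870×10^7) = 90480 s.
Converting: 90480 s ÷ 3600 s/hour = 25.13 hours.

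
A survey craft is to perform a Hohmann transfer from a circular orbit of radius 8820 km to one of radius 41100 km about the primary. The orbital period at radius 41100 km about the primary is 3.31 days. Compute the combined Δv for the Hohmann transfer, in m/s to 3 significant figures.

Δv = 918 m/s

From Kepler's third law T² = 4π²r³/μ at r = 41100 km, T = 3.31 days = 3.31 × 86400 s = 2.85984×10^5 s: μ = 4π²r³/T² = 33512.1 km³/s².
The Hohmann ellipse has a_t = (r₁ + r₂)/2 = 24960 km.
At r₁ the circular-orbit speed is v₁ = √(μ/r₁) = 1.9492 km/s.
On the transfer ellipse at r₁, vis-viva gives v_p = √[μ(2/r₁ − 1/a_t)] = 2.5013 km/s.
First burn Δv₁ = |v_p − v₁| = 0.5521 km/s.
Circular speed at r₂: v₂ = √(μ/r₂) = 0.9030 km/s.
Transfer-orbit speed at r₂: v_a = √[μ(2/r₂ − 1/a_t)] = 0.5368 km/s.
Second burn Δv₂ = |v₂ − v_a| = 0.3662 km/s.
Δv = Δv₁ + Δv₂ = 0.5521 + 0.3662 = 0.9183 km/s.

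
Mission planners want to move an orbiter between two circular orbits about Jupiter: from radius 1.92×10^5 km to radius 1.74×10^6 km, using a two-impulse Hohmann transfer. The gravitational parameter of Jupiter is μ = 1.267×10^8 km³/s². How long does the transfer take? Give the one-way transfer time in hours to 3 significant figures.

t = 73.6 hours

Semi-major axis of the transfer orbit: a_t = (1.920×10^5 + 1.740×10^6)/2 = 9.660×10^5 km.
Half the transfer-orbit period gives t = π√(a_t³/μ) = 2.650×10^5 s.
Converting: 2.650×10^5 s ÷ 3600 s/hour = 73.6 hours.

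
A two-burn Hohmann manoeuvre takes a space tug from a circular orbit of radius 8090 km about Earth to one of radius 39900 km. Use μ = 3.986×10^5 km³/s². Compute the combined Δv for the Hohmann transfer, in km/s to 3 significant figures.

Δv = 3.36 km/s

Transfer-ellipse semi-major axis a_t = (r₁ + r₂)/2 = (8090 + 39900)/2 = 23995 km.
Circular speed at r₁: v₁ = √(μ/r₁) = √(3.986×10^5/8090) = 7.0193 km/s.
On the transfer ellipse at r₁, vis-viva gives v_p = √[μ(2/r₁ − 1/a_t)] = 9.0515 km/s.
First burn Δv₁ = |v_p − v₁| = 2.0322 km/s.
Circular speed at r₂: v₂ = √(μ/r₂) = 3.1607 km/s.
Transfer-orbit speed at r₂: v_a = √[μ(2/r₂ − 1/a_t)] = 1.8353 km/s.
Second burn Δv₂ = |v₂ − v_a| = 1.3254 km/s.
Total Δv = Δv₁ + Δv₂ = 3.358 km/s.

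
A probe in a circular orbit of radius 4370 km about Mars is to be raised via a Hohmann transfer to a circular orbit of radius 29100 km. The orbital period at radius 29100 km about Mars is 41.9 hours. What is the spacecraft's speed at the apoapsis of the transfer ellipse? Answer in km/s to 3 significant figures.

v = 0.619 km/s

From Kepler's third law T² = 4π²r³/μ at r = 29100 km, T = 41.9 hours = 41.9 × 3600 s = 1.5084×10^5 s: μ = 4π²r³/T² = 42756.8 km³/s².
Semi-major axis of the transfer orbit: a_t = (4370 + 29100)/2 = 16735 km.
The apoapsis of the transfer ellipse is at r = 29100 km.
Vis-viva: v = √[μ(2/r − 1/a_t)] = √[42756.8 × (2/29100 − 1/16735)] = 0.6194 km/s.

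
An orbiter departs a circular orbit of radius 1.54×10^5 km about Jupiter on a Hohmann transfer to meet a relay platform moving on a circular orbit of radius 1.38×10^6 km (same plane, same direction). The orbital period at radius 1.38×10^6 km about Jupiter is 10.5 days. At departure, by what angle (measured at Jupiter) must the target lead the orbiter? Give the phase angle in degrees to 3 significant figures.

From Kepler's third law T² = 4π²r³/μ at r = 1.38×10^6 km, T = 10.5 days = 10.5 × 86400 s = 9.072×10^5 s: μ = 4π²r³/T² = 1.26064×10^8 km³/s².
Transfer-ellipse semi-major axis a_t = (r₁ + r₂)/2 = (1.540×10^5 + 1.380×10^6)/2 = 7.670×10^5 km.
Transfer time t = π√(a_t³/μ) = 1.8795×10^5 s.
The target's mean motion on its circular orbit is ω₂ = √(μ/r₂³) = 6.9259×10^-6 rad/s.
Angle swept by the target during transfer: ω₂·t = 1.3017 rad = 74.58°.
Arrival is 180° from departure on the ellipse, so φ = 180° − 74.58° = 105°.

φ = 105°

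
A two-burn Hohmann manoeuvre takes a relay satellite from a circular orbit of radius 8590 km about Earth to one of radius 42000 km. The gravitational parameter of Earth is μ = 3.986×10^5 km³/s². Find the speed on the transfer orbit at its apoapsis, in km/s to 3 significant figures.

Semi-major axis of the transfer orbit: a_t = (8590 + 42000)/2 = 25295 km.
At apoapsis, r = 42000 km.
Vis-viva: v = √[μ(2/r − 1/a_t)] = √[3.986×10^5 × (2/42000 − 1/25295)] = 1.795 km/s.

v = 1.80 km/s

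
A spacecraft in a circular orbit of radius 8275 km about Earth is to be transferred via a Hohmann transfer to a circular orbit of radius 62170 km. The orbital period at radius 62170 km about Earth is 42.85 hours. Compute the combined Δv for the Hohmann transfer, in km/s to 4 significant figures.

From Kepler's third law T² = 4π²r³/μ at r = 62170 km, T = 42.85 hours = 42.85 × 3600 s = 1.5426×10^5 s: μ = 4π²r³/T² = 3.98654×10^5 km³/s².
Semi-major axis of the transfer orbit: a_t = (8275 + 62170)/2 = 35222.5 km.
Circular speed at r₁: v₁ = √(μ/r₁) = √(3.98654×10^5/8275) = 6.941 km/s.
On the transfer ellipse at r₁, v² = μ(2/r − 1/a) gives v_p = √[μ(2/r₁ − 1/a_t)] = 9.221 km/s.
First burn Δv₁ = |v_p − v₁| = 2.280 km/s.
Circular speed at r₂: v₂ = √(μ/r₂) = 2.532 km/s.
Transfer-orbit speed at r₂: v_a = √[μ(2/r₂ − 1/a_t)] = 1.227 km/s.
Second burn Δv₂ = |v₂ − v_a| = 1.305 km/s.
Δv = Δv₁ + Δv₂ = 2.280 + 1.305 = 3.585 km/s.

Δv = 3.585 km/s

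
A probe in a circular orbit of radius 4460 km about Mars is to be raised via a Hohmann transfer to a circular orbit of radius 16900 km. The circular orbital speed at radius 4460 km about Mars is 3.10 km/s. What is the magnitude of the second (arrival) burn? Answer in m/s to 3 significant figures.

Δv₂ = 563 m/s

From the circular-orbit relation v² = μ/r at r = 4460 km: μ = v²r = (3.10)² × 4460 = 42860.6 km³/s².
The Hohmann ellipse has a_t = (r₁ + r₂)/2 = 10680 km.
On the circular orbit at r = 16900 km, v_c = √(μ/r) = 1.5925 km/s.
Vis-viva on the transfer ellipse at r = 16900 km gives v_t = √[μ(2/r − 1/a_t)] = 1.0291 km/s.
Δv₂ = |v_t − v_c| = |1.0291 − 1.5925| = 0.5634 km/s.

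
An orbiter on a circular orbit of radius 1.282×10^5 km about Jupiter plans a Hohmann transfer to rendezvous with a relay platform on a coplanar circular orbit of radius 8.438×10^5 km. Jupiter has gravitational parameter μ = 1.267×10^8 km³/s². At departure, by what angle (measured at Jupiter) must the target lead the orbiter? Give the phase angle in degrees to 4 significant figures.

φ = 101.3°

The Hohmann ellipse has a_t = (r₁ + r₂)/2 = 4.860×10^5 km.
The half-period of the transfer ellipse is t = π√(a_t³/μ) = 94562 s.
The target's mean motion on its circular orbit is ω₂ = √(μ/r₂³) = 1.4522×10^-5 rad/s.
Angle swept by the target during transfer: ω₂·t = 1.3732 rad = 78.68°.
Arrival is 180° from departure on the ellipse, so φ = 180° − 78.68° = 101.3°.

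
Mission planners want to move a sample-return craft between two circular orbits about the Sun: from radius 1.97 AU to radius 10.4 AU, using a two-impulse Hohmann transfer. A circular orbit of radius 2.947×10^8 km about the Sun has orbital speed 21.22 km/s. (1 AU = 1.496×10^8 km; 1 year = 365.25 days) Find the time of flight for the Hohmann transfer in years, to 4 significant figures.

From the circular-orbit relation v² = μ/r at r = 2.947×10^8 km: μ = v²r = (21.22)² × 2.947×10^8 = 1.32700×10^11 km³/s².
In km: r₁ = 1.97 × 1.496×10^8 = 2.94712×10^8 km; r₂ = 10.4 × 1.496×10^8 = 1.55584×10^9 km.
Transfer-ellipse semi-major axis a_t = (r₁ + r₂)/2 = (2.94712×10^8 + 1.55584×10^9)/2 = 9.25276×10^8 km.
Half the transfer-orbit period gives t = π√(a_t³/μ) = 2.4273×10^8 s.
Converting: 2.4273×10^8 s ÷ 3.15576×10^7 s/year (365.25 × 86400) = 7.692 years.

t = 7.692 years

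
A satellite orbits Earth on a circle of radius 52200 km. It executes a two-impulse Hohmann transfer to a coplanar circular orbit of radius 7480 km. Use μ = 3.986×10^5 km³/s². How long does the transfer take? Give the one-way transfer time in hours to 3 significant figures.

The Hohmann ellipse has a_t = (r₁ + r₂)/2 = 29840 km.
Half the transfer-orbit period gives t = π√(a_t³/μ) = 25649.5 s.
Converting: 25649.5 s ÷ 3600 s/hour = 7.12 hours.

t = 7.12 hours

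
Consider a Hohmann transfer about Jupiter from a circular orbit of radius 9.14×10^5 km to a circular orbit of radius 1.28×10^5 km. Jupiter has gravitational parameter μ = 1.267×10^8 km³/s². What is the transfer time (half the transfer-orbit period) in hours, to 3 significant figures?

Semi-major axis of the transfer orbit: a_t = (9.140×10^5 + 1.280×10^5)/2 = 5.210×10^5 km.
Half the transfer-orbit period gives t = π√(a_t³/μ) = 1.050×10^5 s.
Converting: 1.050×10^5 s ÷ 3600 s/hour = 29.2 hours.

t = 29.2 hours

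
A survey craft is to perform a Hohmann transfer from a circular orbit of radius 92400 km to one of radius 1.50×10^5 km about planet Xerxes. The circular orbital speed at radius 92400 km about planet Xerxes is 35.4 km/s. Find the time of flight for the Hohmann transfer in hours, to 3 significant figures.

From the circular-orbit relation v² = μ/r at r = 92400 km: μ = v²r = (35.4)² × 92400 = 1.15792×10^8 km³/s².
Semi-major axis of the transfer orbit: a_t = (92400 + 1.500×10^5)/2 = 1.212×10^5 km.
Transfer time t = π√(a_t³/μ) = π√((1.212×10^5)³ / 1.15792×10^8) = 12320 s.
Converting: 12320 s ÷ 3600 s/hour = 3.42 hours.

t = 3.42 hours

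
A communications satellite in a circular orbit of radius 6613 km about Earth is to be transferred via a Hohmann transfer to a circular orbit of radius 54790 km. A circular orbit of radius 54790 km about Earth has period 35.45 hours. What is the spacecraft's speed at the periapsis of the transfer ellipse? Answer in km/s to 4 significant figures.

v = 10.37 km/s

From Kepler's third law T² = 4π²r³/μ at r = 54790 km, T = 35.45 hours = 35.45 × 3600 s = 1.2762×10^5 s: μ = 4π²r³/T² = 3.98682×10^5 km³/s².
Semi-major axis of the transfer orbit: a_t = (6613 + 54790)/2 = 30701.5 km.
At periapsis, r = 6613 km.
Vis-viva: v = √[μ(2/r − 1/a_t)] = √[3.98682×10^5 × (2/6613 − 1/30701.5)] = 10.37 km/s.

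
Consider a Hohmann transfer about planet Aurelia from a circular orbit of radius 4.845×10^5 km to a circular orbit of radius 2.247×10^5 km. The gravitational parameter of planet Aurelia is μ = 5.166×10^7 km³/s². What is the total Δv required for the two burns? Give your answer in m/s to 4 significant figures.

Δv = 4667 m/s

The Hohmann ellipse has a_t = (r₁ + r₂)/2 = 3.546×10^5 km.
Circular speed at r₁: v₁ = √(μ/r₁) = √(5.166×10^7/4.845×10^5) = 10.326 km/s.
Transfer-orbit speed at r₁ (vis-viva equation): v_a = √[μ(2/r₁ − 1/a_t)] = 8.2198 km/s.
First burn Δv₁ = |v_a − v₁| = 2.106 km/s.
Circular speed at r₂: v₂ = √(μ/r₂) = 15.163 km/s.
Transfer-orbit speed at r₂: v_p = √[μ(2/r₂ − 1/a_t)] = 17.724 km/s.
Second burn Δv₂ = |v₂ − v_p| = 2.561 km/s.
Total Δv = Δv₁ + Δv₂ = 4.667 km/s.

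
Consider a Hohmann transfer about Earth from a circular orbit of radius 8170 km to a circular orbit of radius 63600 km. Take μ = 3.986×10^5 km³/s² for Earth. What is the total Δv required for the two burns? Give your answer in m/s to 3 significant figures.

Δv = 3620 m/s

Semi-major axis of the transfer orbit: a_t = (8170 + 63600)/2 = 35885 km.
At r₁ the circular-orbit speed is v₁ = √(μ/r₁) = 6.985 km/s.
On the transfer ellipse at r₁, vis-viva gives v_p = √[μ(2/r₁ − 1/a_t)] = 9.299 km/s.
First burn Δv₁ = |v_p − v₁| = 2.314 km/s.
At r₂, v₂ = √(μ/r₂) = 2.5035 km/s.
Transfer-orbit speed at r₂: v_a = √[μ(2/r₂ − 1/a_t)] = 1.1945 km/s.
Second burn Δv₂ = |v₂ − v_a| = 1.309 km/s.
Total Δv = Δv₁ + Δv₂ = 3.623 km/s.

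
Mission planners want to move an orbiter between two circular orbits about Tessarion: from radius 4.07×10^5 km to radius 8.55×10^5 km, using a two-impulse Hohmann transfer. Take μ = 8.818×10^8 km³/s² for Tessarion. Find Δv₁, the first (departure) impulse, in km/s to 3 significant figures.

The Hohmann ellipse has a_t = (r₁ + r₂)/2 = 6.310×10^5 km.
Circular speed at r = 4.070×10^5 km: v_c = √(μ/r) = 46.54659 km/s.
Vis-viva on the transfer ellipse at r = 4.070×10^5 km gives v_t = √[μ(2/r − 1/a_t)] = 54.18215 km/s.
Δv₁ = |v_t − v_c| = |54.18215 − 46.54659| = 7.636 km/s.

Δv₁ = 7.64 km/s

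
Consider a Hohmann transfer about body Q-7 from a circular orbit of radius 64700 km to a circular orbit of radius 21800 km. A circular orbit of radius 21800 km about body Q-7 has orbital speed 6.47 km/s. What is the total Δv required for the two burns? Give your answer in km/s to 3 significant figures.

Δv = 2.53 km/s

From the circular-orbit relation v² = μ/r at r = 21800 km: μ = v²r = (6.47)² × 21800 = 9.12568×10^5 km³/s².
Transfer-ellipse semi-major axis a_t = (r₁ + r₂)/2 = (64700 + 21800)/2 = 43250 km.
At r₁ the circular-orbit speed is v₁ = √(μ/r₁) = 3.7556 km/s.
On the transfer ellipse at r₁, v² = μ(2/r − 1/a) gives v_a = √[μ(2/r₁ − 1/a_t)] = 2.6663 km/s.
First burn Δv₁ = |v_a − v₁| = 1.0893 km/s.
At r₂, v₂ = √(μ/r₂) = 6.4700 km/s.
Transfer-orbit speed at r₂: v_p = √[μ(2/r₂ − 1/a_t)] = 7.9134 km/s.
Second burn Δv₂ = |v₂ − v_p| = 1.4434 km/s.
Δv = Δv₁ + Δv₂ = 1.0893 + 1.4434 = 2.533 km/s.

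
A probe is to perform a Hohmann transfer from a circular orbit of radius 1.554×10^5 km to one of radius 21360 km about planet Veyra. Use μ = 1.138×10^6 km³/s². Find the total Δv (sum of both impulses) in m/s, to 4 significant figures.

Δv = 3755 m/s

The Hohmann ellipse has a_t = (r₁ + r₂)/2 = 88380 km.
Circular speed at r₁: v₁ = √(μ/r₁) = √(1.138×10^6/1.554×10^5) = 2.706111 km/s.
Transfer-orbit speed at r₁ (v² = μ(2/r − 1/a)): v_a = √[μ(2/r₁ − 1/a_t)] = 1.330360 km/s.
First burn Δv₁ = |v_a − v₁| = 1.3758 km/s.
At r₂, v₂ = √(μ/r₂) = 7.2991 km/s.
Transfer-orbit speed at r₂: v_p = √[μ(2/r₂ − 1/a_t)] = 9.6787 km/s.
Second burn Δv₂ = |v₂ − v_p| = 2.3796 km/s.
Δv = Δv₁ + Δv₂ = 1.3758 + 2.3796 = 3.755 km/s.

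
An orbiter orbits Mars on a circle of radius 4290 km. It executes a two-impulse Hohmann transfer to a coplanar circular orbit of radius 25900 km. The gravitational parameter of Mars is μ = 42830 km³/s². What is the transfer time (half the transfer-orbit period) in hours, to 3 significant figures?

Semi-major axis of the transfer orbit: a_t = (4290 + 25900)/2 = 15095 km.
Half the transfer-orbit period gives t = π√(a_t³/μ) = 28150 s.
Converting: 28150 s ÷ 3600 s/hour = 7.82 hours.

t = 7.82 hours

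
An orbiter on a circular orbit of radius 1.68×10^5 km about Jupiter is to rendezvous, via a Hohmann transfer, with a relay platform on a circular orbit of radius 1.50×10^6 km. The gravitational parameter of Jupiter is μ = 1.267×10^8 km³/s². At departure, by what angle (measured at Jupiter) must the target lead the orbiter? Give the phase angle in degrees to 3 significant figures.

The Hohmann ellipse has a_t = (r₁ + r₂)/2 = 8.340×10^5 km.
The half-period of the transfer ellipse is t = π√(a_t³/μ) = 2.12574×10^5 s.
Target angular speed ω₂ = √(μ/r₂³) = 6.12705×10^-6 rad/s.
Angle swept by the target during transfer: ω₂·t = 1.3025 rad = 74.63°.
Arrival is 180° from departure on the ellipse, so φ = 180° − 74.63° = 105°.

φ = 105°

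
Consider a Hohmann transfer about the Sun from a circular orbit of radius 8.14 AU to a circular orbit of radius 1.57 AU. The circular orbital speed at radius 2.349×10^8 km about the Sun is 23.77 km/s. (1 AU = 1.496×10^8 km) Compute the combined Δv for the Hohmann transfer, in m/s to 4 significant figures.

From the circular-orbit relation v² = μ/r at r = 2.349×10^8 km: μ = v²r = (23.77)² × 2.349×10^8 = 1.32722×10^11 km³/s².
In km: r₁ = 8.14 × 1.496×10^8 = 1.217744×10^9 km; r₂ = 1.57 × 1.496×10^8 = 2.34872×10^8 km.
The Hohmann ellipse has a_t = (r₁ + r₂)/2 = 7.26308×10^8 km.
Circular speed at r₁: v₁ = √(μ/r₁) = √(1.32722×10^11/1.217744×10^9) = 10.44 km/s.
On the transfer ellipse at r₁, vis-viva gives v_a = √[μ(2/r₁ − 1/a_t)] = 5.937 km/s.
First burn Δv₁ = |v_a − v₁| = 4.503 km/s.
Circular speed at r₂: v₂ = √(μ/r₂) = 23.771 km/s.
Transfer-orbit speed at r₂: v_p = √[μ(2/r₂ − 1/a_t)] = 30.780 km/s.
Second burn Δv₂ = |v₂ − v_p| = 7.009 km/s.
Total Δv = Δv₁ + Δv₂ = 11.51 km/s.

Δv = 11510 m/s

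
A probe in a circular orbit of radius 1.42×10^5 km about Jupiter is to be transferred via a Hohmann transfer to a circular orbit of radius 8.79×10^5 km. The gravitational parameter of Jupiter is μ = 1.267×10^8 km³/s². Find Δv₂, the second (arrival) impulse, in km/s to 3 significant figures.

Semi-major axis of the transfer orbit: a_t = (1.420×10^5 + 8.790×10^5)/2 = 5.105×10^5 km.
On the circular orbit at r = 8.790×10^5 km, v_c = √(μ/r) = 12.006 km/s.
Transfer-orbit speed at the same r (vis-viva, a = a_t): v_t = √[μ(2/r − 1/a_t)] = 6.3320 km/s.
Δv₂ = |v_t − v_c| = |6.3320 − 12.006| = 5.674 km/s.

Δv₂ = 5.67 km/s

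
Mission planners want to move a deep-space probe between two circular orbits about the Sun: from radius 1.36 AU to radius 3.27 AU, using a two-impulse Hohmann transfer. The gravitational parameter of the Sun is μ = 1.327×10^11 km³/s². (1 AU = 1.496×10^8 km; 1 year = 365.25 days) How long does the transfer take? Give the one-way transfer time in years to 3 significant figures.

In km: r₁ = 1.36 × 1.496×10^8 = 2.03456×10^8 km; r₂ = 3.27 × 1.496×10^8 = 4.89192×10^8 km.
Transfer-ellipse semi-major axis a_t = (r₁ + r₂)/2 = (2.03456×10^8 + 4.89192×10^8)/2 = 3.46324×10^8 km.
Transfer time t = π√(a_t³/μ) = π√((3.46324×10^8)³ / 1.327×10^11) = 5.558×10^7 s.
Converting: 5.558×10^7 s ÷ 3.15576×10^7 s/year (365.25 × 86400) = 1.76 years.

t = 1.76 years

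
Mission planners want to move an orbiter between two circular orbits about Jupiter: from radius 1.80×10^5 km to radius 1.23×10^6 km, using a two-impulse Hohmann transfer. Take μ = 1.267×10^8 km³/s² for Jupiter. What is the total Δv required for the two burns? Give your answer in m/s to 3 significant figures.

The Hohmann ellipse has a_t = (r₁ + r₂)/2 = 7.050×10^5 km.
At r₁ the circular-orbit speed is v₁ = √(μ/r₁) = 26.531 km/s.
Transfer-orbit speed at r₁ (vis-viva equation): v_p = √[μ(2/r₁ − 1/a_t)] = 35.044 km/s.
First burn Δv₁ = |v_p − v₁| = 8.513 km/s.
At r₂, v₂ = √(μ/r₂) = 10.149 km/s.
Transfer-orbit speed at r₂: v_a = √[μ(2/r₂ − 1/a_t)] = 5.1283 km/s.
Second burn Δv₂ = |v₂ − v_a| = 5.021 km/s.
Total Δv = Δv₁ + Δv₂ = 13.53 km/s.

Δv = 13500 m/s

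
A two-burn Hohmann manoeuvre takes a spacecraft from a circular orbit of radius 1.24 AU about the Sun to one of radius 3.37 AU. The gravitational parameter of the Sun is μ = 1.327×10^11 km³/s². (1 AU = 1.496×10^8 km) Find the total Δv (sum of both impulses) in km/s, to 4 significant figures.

In km: r₁ = 1.24 × 1.496×10^8 = 1.85504×10^8 km; r₂ = 3.37 × 1.496×10^8 = 5.04152×10^8 km.
The Hohmann ellipse has a_t = (r₁ + r₂)/2 = 3.44828×10^8 km.
Circular speed at r₁: v₁ = √(μ/r₁) = √(1.327×10^11/1.85504×10^8) = 26.746 km/s.
Transfer-orbit speed at r₁ (v² = μ(2/r − 1/a)): v_p = √[μ(2/r₁ − 1/a_t)] = 32.340 km/s.
First burn Δv₁ = |v_p − v₁| = 5.594 km/s.
At r₂, v₂ = √(μ/r₂) = 16.224 km/s.
Transfer-orbit speed at r₂: v_a = √[μ(2/r₂ − 1/a_t)] = 11.900 km/s.
Second burn Δv₂ = |v₂ − v_a| = 4.324 km/s.
Total Δv = Δv₁ + Δv₂ = 9.918 km/s.

Δv = 9.918 km/s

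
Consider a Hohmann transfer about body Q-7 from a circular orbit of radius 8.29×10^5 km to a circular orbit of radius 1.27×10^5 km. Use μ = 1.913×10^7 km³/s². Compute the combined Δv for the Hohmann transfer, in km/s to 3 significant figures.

Δv = 6.22 km/s

Semi-major axis of the transfer orbit: a_t = (8.290×10^5 + 1.270×10^5)/2 = 4.780×10^5 km.
At r₁ the circular-orbit speed is v₁ = √(μ/r₁) = 4.8037 km/s.
Transfer-orbit speed at r₁ (vis-viva equation): v_a = √[μ(2/r₁ − 1/a_t)] = 2.4761 km/s.
First burn Δv₁ = |v_a − v₁| = 2.3276 km/s.
At r₂, v₂ = √(μ/r₂) = 12.273138 km/s.
Transfer-orbit speed at r₂: v_p = √[μ(2/r₂ − 1/a_t)] = 16.162887 km/s.
Second burn Δv₂ = |v₂ − v_p| = 3.8897 km/s.
Δv = Δv₁ + Δv₂ = 2.3276 + 3.8897 = 6.217 km/s.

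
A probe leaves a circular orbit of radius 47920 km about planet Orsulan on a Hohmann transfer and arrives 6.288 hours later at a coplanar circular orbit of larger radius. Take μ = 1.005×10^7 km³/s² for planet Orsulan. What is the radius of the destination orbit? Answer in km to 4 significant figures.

r₂ = 1.131×10^5 km

Transfer time t = 6.288 hours = 22636.8 s, and t = π√(a_t³/μ).
So a_t = (μ t²/π²)^(1/3) = (1.005×10^7 × (22636.8)² / π²)^(1/3) = 80507 km.
Since a_t = (r₁ + r₂)/2, r₂ = 2a_t − r₁ = 2×80507 − 47920 = 1.13094×10^5 km.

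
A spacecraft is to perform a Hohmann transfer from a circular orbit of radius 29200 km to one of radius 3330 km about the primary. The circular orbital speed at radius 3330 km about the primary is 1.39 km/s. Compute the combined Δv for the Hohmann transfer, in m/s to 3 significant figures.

From the circular-orbit relation v² = μ/r at r = 3330 km: μ = v²r = (1.39)² × 3330 = 6433.89 km³/s².
Transfer-ellipse semi-major axis a_t = (r₁ + r₂)/2 = (29200 + 3330)/2 = 16265 km.
At r₁ the circular-orbit speed is v₁ = √(μ/r₁) = 0.4694 km/s.
Transfer-orbit speed at r₁ (vis-viva equation): v_a = √[μ(2/r₁ − 1/a_t)] = 0.2124 km/s.
First burn Δv₁ = |v_a − v₁| = 0.2570 km/s.
Circular speed at r₂: v₂ = √(μ/r₂) = 1.3900 km/s.
Transfer-orbit speed at r₂: v_p = √[μ(2/r₂ − 1/a_t)] = 1.8624 km/s.
Second burn Δv₂ = |v₂ − v_p| = 0.4724 km/s.
Δv = Δv₁ + Δv₂ = 0.2570 + 0.4724 = 0.7294 km/s.

Δv = 729 m/s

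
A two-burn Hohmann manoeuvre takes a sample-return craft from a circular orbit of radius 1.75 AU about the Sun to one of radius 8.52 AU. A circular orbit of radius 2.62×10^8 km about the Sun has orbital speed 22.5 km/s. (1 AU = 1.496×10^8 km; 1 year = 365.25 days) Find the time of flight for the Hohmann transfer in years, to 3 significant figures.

t = 5.82 years

From the circular-orbit relation v² = μ/r at r = 2.62×10^8 km: μ = v²r = (22.5)² × 2.62×10^8 = 1.32638×10^11 km³/s².
In km: r₁ = 1.75 × 1.496×10^8 = 2.618×10^8 km; r₂ = 8.52 × 1.496×10^8 = 1.274592×10^9 km.
Transfer-ellipse semi-major axis a_t = (r₁ + r₂)/2 = (2.618×10^8 + 1.274592×10^9)/2 = 7.68196×10^8 km.
Transfer time t = π√(a_t³/μ) = π√((7.68196×10^8)³ / 1.32638×10^11) = 1.837×10^8 s.
Converting: 1.837×10^8 s ÷ 3.15576×10^7 s/year (365.25 × 86400) = 5.82 years.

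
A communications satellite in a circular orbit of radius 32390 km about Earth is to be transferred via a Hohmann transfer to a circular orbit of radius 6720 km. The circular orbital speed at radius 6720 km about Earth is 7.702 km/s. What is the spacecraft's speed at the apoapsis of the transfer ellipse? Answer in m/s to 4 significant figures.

From the circular-orbit relation v² = μ/r at r = 6720 km: μ = v²r = (7.702)² × 6720 = 3.98636×10^5 km³/s².
Semi-major axis of the transfer orbit: a_t = (32390 + 6720)/2 = 19555 km.
At apoapsis, r = 32390 km.
Applying v² = μ(2/r − 1/a_t): v = 2.057 km/s.

v = 2057 m/s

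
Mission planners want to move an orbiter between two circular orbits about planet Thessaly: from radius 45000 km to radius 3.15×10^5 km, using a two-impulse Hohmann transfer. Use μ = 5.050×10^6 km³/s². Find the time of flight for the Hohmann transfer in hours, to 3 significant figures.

Semi-major axis of the transfer orbit: a_t = (45000 + 3.150×10^5)/2 = 1.800×10^5 km.
Transfer time t = π√(a_t³/μ) = π√((1.800×10^5)³ / 5.050×10^6) = 1.068×10^5 s.
Converting: 1.068×10^5 s ÷ 3600 s/hour = 29.7 hours.

t = 29.7 hours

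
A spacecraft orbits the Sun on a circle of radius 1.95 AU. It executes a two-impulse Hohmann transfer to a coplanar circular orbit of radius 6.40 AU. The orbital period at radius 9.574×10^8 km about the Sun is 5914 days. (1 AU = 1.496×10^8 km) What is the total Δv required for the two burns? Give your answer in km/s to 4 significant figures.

Δv = 8.805 km/s

From Kepler's third law T² = 4π²r³/μ at r = 9.574×10^8 km, T = 5914 days = 5914 × 86400 s = 5.109696×10^8 s: μ = 4π²r³/T² = 1.32694×10^11 km³/s².
In km: r₁ = 1.95 × 1.496×10^8 = 2.9172×10^8 km; r₂ = 6.40 × 1.496×10^8 = 9.5744×10^8 km.
Transfer-ellipse semi-major axis a_t = (r₁ + r₂)/2 = (2.9172×10^8 + 9.5744×10^8)/2 = 6.2458×10^8 km.
Circular speed at r₁: v₁ = √(μ/r₁) = √(1.32694×10^11/2.9172×10^8) = 21.328 km/s.
On the transfer ellipse at r₁, vis-viva gives v_p = √[μ(2/r₁ − 1/a_t)] = 26.406 km/s.
First burn Δv₁ = |v_p − v₁| = 5.078 km/s.
Circular speed at r₂: v₂ = √(μ/r₂) = 11.773 km/s.
Transfer-orbit speed at r₂: v_a = √[μ(2/r₂ − 1/a_t)] = 8.0456 km/s.
Second burn Δv₂ = |v₂ − v_a| = 3.727 km/s.
Δv = Δv₁ + Δv₂ = 5.078 + 3.727 = 8.805 km/s.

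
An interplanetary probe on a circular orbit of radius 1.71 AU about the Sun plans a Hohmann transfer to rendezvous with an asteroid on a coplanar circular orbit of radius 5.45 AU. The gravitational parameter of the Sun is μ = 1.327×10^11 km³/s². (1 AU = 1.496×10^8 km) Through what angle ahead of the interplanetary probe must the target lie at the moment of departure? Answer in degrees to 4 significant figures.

In km: r₁ = 1.71 × 1.496×10^8 = 2.55816×10^8 km; r₂ = 5.45 × 1.496×10^8 = 8.1532×10^8 km.
Transfer-ellipse semi-major axis a_t = (r₁ + r₂)/2 = (2.55816×10^8 + 8.1532×10^8)/2 = 5.35568×10^8 km.
Transfer time t = π√(a_t³/μ) = 1.06890×10^8 s.
Target angular speed ω₂ = √(μ/r₂³) = 1.56474×10^-8 rad/s.
Angle swept by the target during transfer: ω₂·t = 1.6726 rad = 95.83°.
Arrival is 180° from departure on the ellipse, so φ = 180° − 95.83° = 84.17°.

φ = 84.17°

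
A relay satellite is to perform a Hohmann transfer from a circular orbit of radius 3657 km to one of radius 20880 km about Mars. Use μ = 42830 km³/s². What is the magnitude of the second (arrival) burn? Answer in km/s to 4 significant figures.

Semi-major axis of the transfer orbit: a_t = (3657 + 20880)/2 = 12268.5 km.
Circular speed at r = 20880 km: v_c = √(μ/r) = 1.4322 km/s.
Vis-viva on the transfer ellipse at r = 20880 km gives v_t = √[μ(2/r − 1/a_t)] = 0.78194 km/s.
Δv₂ = |v_t − v_c| = |0.78194 − 1.4322| = 0.6503 km/s.

Δv₂ = 0.6503 km/s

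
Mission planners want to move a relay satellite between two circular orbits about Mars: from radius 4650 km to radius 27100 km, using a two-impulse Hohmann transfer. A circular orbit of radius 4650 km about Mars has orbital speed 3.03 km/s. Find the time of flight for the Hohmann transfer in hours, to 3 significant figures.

From the circular-orbit relation v² = μ/r at r = 4650 km: μ = v²r = (3.03)² × 4650 = 42691.2 km³/s².
Semi-major axis of the transfer orbit: a_t = (4650 + 27100)/2 = 15875 km.
Transfer time t = π√(a_t³/μ) = π√((15875)³ / 42691.2) = 30410 s.
Converting: 30410 s ÷ 3600 s/hour = 8.45 hours.

t = 8.45 hours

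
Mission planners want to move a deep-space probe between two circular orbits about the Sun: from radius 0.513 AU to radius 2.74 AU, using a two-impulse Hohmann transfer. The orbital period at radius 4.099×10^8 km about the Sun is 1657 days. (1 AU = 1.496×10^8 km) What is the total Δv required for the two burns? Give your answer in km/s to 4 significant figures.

From Kepler's third law T² = 4π²r³/μ at r = 4.099×10^8 km, T = 1657 days = 1657 × 86400 s = 1.431648×10^8 s: μ = 4π²r³/T² = 1.32654×10^11 km³/s².
In km: r₁ = 0.513 × 1.496×10^8 = 7.67448×10^7 km; r₂ = 2.74 × 1.496×10^8 = 4.09904×10^8 km.
Transfer-ellipse semi-major axis a_t = (r₁ + r₂)/2 = (7.67448×10^7 + 4.09904×10^8)/2 = 2.433244×10^8 km.
At r₁ the circular-orbit speed is v₁ = √(μ/r₁) = 41.5754 km/s.
Transfer-orbit speed at r₁ (vis-viva equation): v_p = √[μ(2/r₁ − 1/a_t)] = 53.9615 km/s.
First burn Δv₁ = |v_p − v₁| = 12.386 km/s.
At r₂, v₂ = √(μ/r₂) = 17.9895 km/s.
Transfer-orbit speed at r₂: v_a = √[μ(2/r₂ − 1/a_t)] = 10.1030 km/s.
Second burn Δv₂ = |v₂ − v_a| = 7.8865 km/s.
Δv = Δv₁ + Δv₂ = 12.386 + 7.8865 = 20.27 km/s.

Δv = 20.27 km/s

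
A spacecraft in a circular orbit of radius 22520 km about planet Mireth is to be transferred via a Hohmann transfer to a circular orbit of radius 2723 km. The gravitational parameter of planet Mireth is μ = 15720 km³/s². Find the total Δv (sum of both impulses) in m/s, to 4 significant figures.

Δv = 1254 m/s

The Hohmann ellipse has a_t = (r₁ + r₂)/2 = 12621.5 km.
Circular speed at r₁: v₁ = √(μ/r₁) = √(15720/22520) = 0.8355 km/s.
Transfer-orbit speed at r₁ (vis-viva): v_a = √[μ(2/r₁ − 1/a_t)] = 0.3881 km/s.
First burn Δv₁ = |v_a − v₁| = 0.4474 km/s.
Circular speed at r₂: v₂ = √(μ/r₂) = 2.40272 km/s.
Transfer-orbit speed at r₂: v_p = √[μ(2/r₂ − 1/a_t)] = 3.20945 km/s.
Second burn Δv₂ = |v₂ − v_p| = 0.8067 km/s.
Total Δv = Δv₁ + Δv₂ = 1.254 km/s.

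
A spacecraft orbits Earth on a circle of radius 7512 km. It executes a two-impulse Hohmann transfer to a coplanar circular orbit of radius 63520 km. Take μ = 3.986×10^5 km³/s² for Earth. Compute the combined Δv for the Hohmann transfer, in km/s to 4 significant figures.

Transfer-ellipse semi-major axis a_t = (r₁ + r₂)/2 = (7512 + 63520)/2 = 35516 km.
At r₁ the circular-orbit speed is v₁ = √(μ/r₁) = 7.2844 km/s.
On the transfer ellipse at r₁, v² = μ(2/r − 1/a) gives v_p = √[μ(2/r₁ − 1/a_t)] = 9.7417 km/s.
First burn Δv₁ = |v_p − v₁| = 2.457 km/s.
Circular speed at r₂: v₂ = √(μ/r₂) = 2.505 km/s.
Transfer-orbit speed at r₂: v_a = √[μ(2/r₂ − 1/a_t)] = 1.152 km/s.
Second burn Δv₂ = |v₂ − v_a| = 1.353 km/s.
Total Δv = Δv₁ + Δv₂ = 3.810 km/s.

Δv = 3.810 km/s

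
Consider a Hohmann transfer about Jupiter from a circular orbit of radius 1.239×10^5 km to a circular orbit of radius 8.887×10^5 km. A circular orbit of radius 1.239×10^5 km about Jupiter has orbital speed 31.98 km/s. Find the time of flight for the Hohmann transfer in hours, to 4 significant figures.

From the circular-orbit relation v² = μ/r at r = 1.239×10^5 km: μ = v²r = (31.98)² × 1.239×10^5 = 1.26715×10^8 km³/s².
Semi-major axis of the transfer orbit: a_t = (1.239×10^5 + 8.887×10^5)/2 = 5.063×10^5 km.
Half the transfer-orbit period gives t = π√(a_t³/μ) = 1.0054×10^5 s.
Converting: 1.0054×10^5 s ÷ 3600 s/hour = 27.93 hours.

t = 27.93 hours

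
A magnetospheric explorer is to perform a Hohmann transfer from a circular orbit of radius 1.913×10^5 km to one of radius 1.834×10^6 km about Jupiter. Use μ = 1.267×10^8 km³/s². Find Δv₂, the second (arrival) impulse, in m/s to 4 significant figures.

The Hohmann ellipse has a_t = (r₁ + r₂)/2 = 1.01265×10^6 km.
Circular speed at r = 1.834×10^6 km: v_c = √(μ/r) = 8.312 km/s.
Vis-viva on the transfer ellipse at r = 1.834×10^6 km gives v_t = √[μ(2/r − 1/a_t)] = 3.613 km/s.
Δv₂ = |v_t − v_c| = |3.613 − 8.312| = 4.699 km/s.

Δv₂ = 4699 m/s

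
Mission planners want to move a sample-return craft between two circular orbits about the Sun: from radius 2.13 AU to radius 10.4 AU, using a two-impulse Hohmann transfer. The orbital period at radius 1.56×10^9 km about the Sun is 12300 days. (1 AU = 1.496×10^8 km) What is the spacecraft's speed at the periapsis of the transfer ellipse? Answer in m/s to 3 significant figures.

From Kepler's third law T² = 4π²r³/μ at r = 1.56×10^9 km, T = 12300 days = 12300 × 86400 s = 1.06272×10^9 s: μ = 4π²r³/T² = 1.32708×10^11 km³/s².
In km: r₁ = 2.13 × 1.496×10^8 = 3.18648×10^8 km; r₂ = 10.4 × 1.496×10^8 = 1.55584×10^9 km.
Transfer-ellipse semi-major axis a_t = (r₁ + r₂)/2 = (3.18648×10^8 + 1.55584×10^9)/2 = 9.37244×10^8 km.
At periapsis, r = 3.18648×10^8 km.
Vis-viva: v = √[μ(2/r − 1/a_t)] = √[1.32708×10^11 × (2/3.18648×10^8 − 1/9.37244×10^8)] = 26.29 km/s.

v = 26300 m/s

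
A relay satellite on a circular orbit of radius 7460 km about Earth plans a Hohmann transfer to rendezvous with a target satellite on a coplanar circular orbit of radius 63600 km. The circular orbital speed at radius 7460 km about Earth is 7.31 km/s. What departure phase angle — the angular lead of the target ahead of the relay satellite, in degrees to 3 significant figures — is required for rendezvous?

From the circular-orbit relation v² = μ/r at r = 7460 km: μ = v²r = (7.31)² × 7460 = 3.98633×10^5 km³/s².
Semi-major axis of the transfer orbit: a_t = (7460 + 63600)/2 = 35530 km.
The half-period of the transfer ellipse is t = π√(a_t³/μ) = 33324 s.
Target angular speed ω₂ = √(μ/r₂³) = 3.9364×10^-5 rad/s.
Angle swept by the target during transfer: ω₂·t = 1.3118 rad = 75.16°.
Arrival is 180° from departure on the ellipse, so φ = 180° − 75.16° = 105°.

φ = 105°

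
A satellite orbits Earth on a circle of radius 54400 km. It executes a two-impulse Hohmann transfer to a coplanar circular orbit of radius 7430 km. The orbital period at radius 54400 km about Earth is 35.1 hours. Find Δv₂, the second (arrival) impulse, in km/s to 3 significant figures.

From Kepler's third law T² = 4π²r³/μ at r = 54400 km, T = 35.1 hours = 35.1 × 3600 s = 1.2636×10^5 s: μ = 4π²r³/T² = 3.98050×10^5 km³/s².
The Hohmann ellipse has a_t = (r₁ + r₂)/2 = 30915 km.
Circular speed at r = 7430 km: v_c = √(μ/r) = 7.319 km/s.
Vis-viva on the transfer ellipse at r = 7430 km gives v_t = √[μ(2/r − 1/a_t)] = 9.709 km/s.
Δv₂ = |v_t − v_c| = |9.709 − 7.319| = 2.390 km/s.

Δv₂ = 2.39 km/s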